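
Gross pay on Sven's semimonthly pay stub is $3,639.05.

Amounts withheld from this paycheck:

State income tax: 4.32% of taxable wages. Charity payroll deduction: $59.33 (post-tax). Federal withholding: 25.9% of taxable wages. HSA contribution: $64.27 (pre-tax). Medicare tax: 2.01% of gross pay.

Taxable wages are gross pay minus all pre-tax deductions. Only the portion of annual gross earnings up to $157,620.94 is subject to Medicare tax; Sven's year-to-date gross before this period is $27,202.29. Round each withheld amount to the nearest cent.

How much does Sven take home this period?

$2,362.01

HSA contribution: $64.27
Taxable wages = $3,639.05 − $64.27 = $3,574.78
State income tax: $3,574.78 × 0.0432 = $154.43
Federal withholding: $3,574.78 × 0.259 = $925.87
Medicare tax: cap not yet reached, full $3,639.05 is subject → $3,639.05 × 0.0201 = $73.14
Charity payroll deduction: $59.33
Total deductions = $64.27 + $154.43 + $925.87 + $73.14 + $59.33 = $1,277.04
Net pay = $3,639.05 − $1,277.04 = $2,362.01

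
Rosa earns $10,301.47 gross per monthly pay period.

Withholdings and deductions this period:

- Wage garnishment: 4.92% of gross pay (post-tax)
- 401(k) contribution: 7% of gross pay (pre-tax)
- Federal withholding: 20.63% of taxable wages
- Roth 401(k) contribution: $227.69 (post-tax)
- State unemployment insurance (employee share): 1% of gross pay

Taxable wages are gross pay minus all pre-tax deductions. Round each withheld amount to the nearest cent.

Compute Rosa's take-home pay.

401(k) contribution: $10,301.47 × 0.07 = $721.10
Taxable wages = $10,301.47 − $721.10 = $9,580.37
Federal withholding: $9,580.37 × 0.2063 = $1,976.43
State unemployment insurance (employee share): $10,301.47 × 0.01 = $103.01
Roth 401(k) contribution: $227.69
Wage garnishment: $10,301.47 × 0.0492 = $506.83
Total deductions = $721.10 + $1,976.43 + $103.01 + $227.69 + $506.83 = $3,535.06
Net pay = $10,301.47 − $3,535.06 = $6,766.41

$6,766.41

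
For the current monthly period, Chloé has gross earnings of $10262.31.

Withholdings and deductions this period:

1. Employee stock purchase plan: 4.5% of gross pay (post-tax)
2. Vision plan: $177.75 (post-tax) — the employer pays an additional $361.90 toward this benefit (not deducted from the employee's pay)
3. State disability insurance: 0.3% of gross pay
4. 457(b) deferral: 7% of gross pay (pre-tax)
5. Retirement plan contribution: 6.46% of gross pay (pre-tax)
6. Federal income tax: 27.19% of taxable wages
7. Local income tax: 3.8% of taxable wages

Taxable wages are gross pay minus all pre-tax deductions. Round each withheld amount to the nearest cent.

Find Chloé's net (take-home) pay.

457(b) deferral: $10262.31 × 0.07 = $718.36
Retirement plan contribution: $10262.31 × 0.0646 = $662.95
Pre-tax total = $718.36 + $662.95 = $1381.31
Taxable wages = $10262.31 − $1381.31 = $8881.00
Federal income tax: $8881.00 × 0.2719 = $2414.74
Local income tax: $8881.00 × 0.038 = $337.48
State disability insurance: $10262.31 × 0.003 = $30.79
Employee stock purchase plan: $10262.31 × 0.045 = $461.80
Vision plan: $177.75
(Employer's $361.90 toward vision plan is not withheld from the employee.)
Total deductions = $718.36 + $662.95 + $2414.74 + $337.48 + $30.79 + $461.80 + $177.75 = $4803.87
Net pay = $10262.31 − $4803.87 = $5458.44

$5458.44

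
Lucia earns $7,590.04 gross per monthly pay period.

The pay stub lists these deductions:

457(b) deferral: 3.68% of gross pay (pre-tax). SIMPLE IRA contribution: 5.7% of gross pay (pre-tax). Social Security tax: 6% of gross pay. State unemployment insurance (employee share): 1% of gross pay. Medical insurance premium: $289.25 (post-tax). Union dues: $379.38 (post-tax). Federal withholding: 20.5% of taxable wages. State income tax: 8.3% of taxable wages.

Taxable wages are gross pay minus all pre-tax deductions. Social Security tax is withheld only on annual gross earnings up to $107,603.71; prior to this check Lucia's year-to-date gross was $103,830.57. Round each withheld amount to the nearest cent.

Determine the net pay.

$3,926.29

SIMPLE IRA contribution: $7,590.04 × 0.057 = $432.63
457(b) deferral: $7,590.04 × 0.0368 = $279.31
Pre-tax total = $432.63 + $279.31 = $711.94
Taxable wages = $7,590.04 − $711.94 = $6,878.10
State income tax: $6,878.10 × 0.083 = $570.88
Federal withholding: $6,878.10 × 0.205 = $1,410.01
State unemployment insurance (employee share): $7,590.04 × 0.01 = $75.90
Social Security tax: only $107,603.71 − $103,830.57 = $3,773.14 of this check is subject → $3,773.14 × 0.06 = $226.39
Medical insurance premium: $289.25
Union dues: $379.38
Total deductions = $432.63 + $279.31 + $570.88 + $1,410.01 + $75.90 + $226.39 + $289.25 + $379.38 = $3,663.75
Net pay = $7,590.04 − $3,663.75 = $3,926.29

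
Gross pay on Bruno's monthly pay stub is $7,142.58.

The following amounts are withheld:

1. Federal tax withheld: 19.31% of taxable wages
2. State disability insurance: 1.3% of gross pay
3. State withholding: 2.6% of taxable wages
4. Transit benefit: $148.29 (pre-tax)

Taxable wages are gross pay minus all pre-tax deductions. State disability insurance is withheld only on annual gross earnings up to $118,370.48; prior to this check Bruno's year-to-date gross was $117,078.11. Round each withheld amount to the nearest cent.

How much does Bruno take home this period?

$5,445.04

Transit benefit: $148.29
Taxable wages = $7,142.58 − $148.29 = $6,994.29
Federal tax withheld: $6,994.29 × 0.1931 = $1,350.60
State withholding: $6,994.29 × 0.026 = $181.85
State disability insurance: only $118,370.48 − $117,078.11 = $1,292.37 of this check is subject → $1,292.37 × 0.013 = $16.80
Total deductions = $148.29 + $1,350.60 + $181.85 + $16.80 = $1,697.54
Net pay = $7,142.58 − $1,697.54 = $5,445.04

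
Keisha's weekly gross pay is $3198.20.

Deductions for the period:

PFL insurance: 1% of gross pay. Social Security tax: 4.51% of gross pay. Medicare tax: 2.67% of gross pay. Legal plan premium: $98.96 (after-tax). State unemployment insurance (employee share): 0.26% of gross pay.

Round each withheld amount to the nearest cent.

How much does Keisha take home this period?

Medicare tax: $3198.20 × 0.0267 = $85.39
State unemployment insurance (employee share): $3198.20 × 0.0026 = $8.32
PFL insurance: $3198.20 × 0.01 = $31.98
Social Security tax: $3198.20 × 0.0451 = $144.24
Legal plan premium: $98.96
Total deductions = $85.39 + $8.32 + $31.98 + $144.24 + $98.96 = $368.89
Net pay = $3198.20 − $368.89 = $2829.31

$2829.31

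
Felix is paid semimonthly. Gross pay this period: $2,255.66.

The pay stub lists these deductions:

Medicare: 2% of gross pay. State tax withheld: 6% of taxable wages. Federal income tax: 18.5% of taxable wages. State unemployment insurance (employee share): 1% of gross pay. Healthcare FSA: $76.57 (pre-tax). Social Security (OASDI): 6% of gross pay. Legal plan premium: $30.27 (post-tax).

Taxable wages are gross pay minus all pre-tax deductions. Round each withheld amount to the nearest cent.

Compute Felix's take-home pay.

$1,411.93

Healthcare FSA: $76.57
Taxable wages = $2,255.66 − $76.57 = $2,179.09
Federal income tax: $2,179.09 × 0.185 = $403.13
State tax withheld: $2,179.09 × 0.06 = $130.75
Medicare: $2,255.66 × 0.02 = $45.11
State unemployment insurance (employee share): $2,255.66 × 0.01 = $22.56
Social Security (OASDI): $2,255.66 × 0.06 = $135.34
Legal plan premium: $30.27
Total deductions = $76.57 + $403.13 + $130.75 + $45.11 + $22.56 + $135.34 + $30.27 = $843.73
Net pay = $2,255.66 − $843.73 = $1,411.93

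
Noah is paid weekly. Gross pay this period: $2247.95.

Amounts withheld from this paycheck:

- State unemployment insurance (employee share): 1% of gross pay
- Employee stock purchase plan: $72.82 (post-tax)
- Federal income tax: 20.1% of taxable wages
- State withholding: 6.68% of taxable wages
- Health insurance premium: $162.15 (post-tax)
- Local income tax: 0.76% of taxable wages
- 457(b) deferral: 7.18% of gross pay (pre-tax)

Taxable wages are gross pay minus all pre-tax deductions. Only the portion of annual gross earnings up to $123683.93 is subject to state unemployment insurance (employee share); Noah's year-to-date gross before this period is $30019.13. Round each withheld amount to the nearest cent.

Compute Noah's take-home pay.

$1254.46

457(b) deferral: $2247.95 × 0.0718 = $161.40
Taxable wages = $2247.95 − $161.40 = $2086.55
State withholding: $2086.55 × 0.0668 = $139.38
Federal income tax: $2086.55 × 0.201 = $419.40
Local income tax: $2086.55 × 0.0076 = $15.86
State unemployment insurance (employee share): cap not yet reached, full $2247.95 is subject → $2247.95 × 0.01 = $22.48
Employee stock purchase plan: $72.82
Health insurance premium: $162.15
Total deductions = $161.40 + $139.38 + $419.40 + $15.86 + $22.48 + $72.82 + $162.15 = $993.49
Net pay = $2247.95 − $993.49 = $1254.46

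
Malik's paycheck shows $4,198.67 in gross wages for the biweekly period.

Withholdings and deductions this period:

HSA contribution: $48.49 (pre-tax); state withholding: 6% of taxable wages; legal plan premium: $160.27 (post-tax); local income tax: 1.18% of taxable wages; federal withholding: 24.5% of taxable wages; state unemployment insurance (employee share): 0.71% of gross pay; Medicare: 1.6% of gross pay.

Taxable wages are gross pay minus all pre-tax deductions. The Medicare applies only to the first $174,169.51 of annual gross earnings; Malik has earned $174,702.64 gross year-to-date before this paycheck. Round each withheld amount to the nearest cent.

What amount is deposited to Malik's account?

$2,645.33

HSA contribution: $48.49
Taxable wages = $4,198.67 − $48.49 = $4,150.18
Federal withholding: $4,150.18 × 0.245 = $1,016.79
State withholding: $4,150.18 × 0.06 = $249.01
Local income tax: $4,150.18 × 0.0118 = $48.97
Medicare: annual cap $174,169.51 already reached (YTD $174,702.64), so $0.00
State unemployment insurance (employee share): $4,198.67 × 0.0071 = $29.81
Legal plan premium: $160.27
Total deductions = $48.49 + $1,016.79 + $249.01 + $48.97 + $0.00 + $29.81 + $160.27 = $1,553.34
Net pay = $4,198.67 − $1,553.34 = $2,645.33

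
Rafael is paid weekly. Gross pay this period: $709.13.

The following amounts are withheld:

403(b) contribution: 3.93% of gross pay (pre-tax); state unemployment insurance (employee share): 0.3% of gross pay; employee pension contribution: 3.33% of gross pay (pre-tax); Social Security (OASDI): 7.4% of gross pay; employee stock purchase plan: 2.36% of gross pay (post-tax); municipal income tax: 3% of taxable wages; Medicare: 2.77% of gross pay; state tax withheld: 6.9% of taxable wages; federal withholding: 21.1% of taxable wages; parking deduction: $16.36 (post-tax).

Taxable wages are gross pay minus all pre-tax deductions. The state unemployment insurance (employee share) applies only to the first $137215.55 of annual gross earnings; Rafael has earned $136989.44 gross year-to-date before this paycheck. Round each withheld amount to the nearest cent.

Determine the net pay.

$347.88

Employee pension contribution: $709.13 × 0.0333 = $23.61
403(b) contribution: $709.13 × 0.0393 = $27.87
Pre-tax total = $23.61 + $27.87 = $51.48
Taxable wages = $709.13 − $51.48 = $657.65
Federal withholding: $657.65 × 0.211 = $138.76
State tax withheld: $657.65 × 0.069 = $45.38
Municipal income tax: $657.65 × 0.03 = $19.73
Social Security (OASDI): $709.13 × 0.074 = $52.48
State unemployment insurance (employee share): only $137215.55 − $136989.44 = $226.11 of this check is subject → $226.11 × 0.003 = $0.68
Medicare: $709.13 × 0.0277 = $19.64
Parking deduction: $16.36
Employee stock purchase plan: $709.13 × 0.0236 = $16.74
Total deductions = $23.61 + $27.87 + $138.76 + $45.38 + $19.73 + $52.48 + $0.68 + $19.64 + $16.36 + $16.74 = $361.25
Net pay = $709.13 − $361.25 = $347.88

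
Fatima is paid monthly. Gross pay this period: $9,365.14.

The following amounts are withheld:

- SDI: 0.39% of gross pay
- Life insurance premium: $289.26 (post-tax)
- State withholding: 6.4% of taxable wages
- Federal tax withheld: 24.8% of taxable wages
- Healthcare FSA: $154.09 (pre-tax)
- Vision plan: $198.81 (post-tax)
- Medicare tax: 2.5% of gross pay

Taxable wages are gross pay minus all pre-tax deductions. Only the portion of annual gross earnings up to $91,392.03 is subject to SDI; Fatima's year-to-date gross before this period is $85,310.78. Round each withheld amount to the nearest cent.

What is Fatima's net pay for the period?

Healthcare FSA: $154.09
Taxable wages = $9,365.14 − $154.09 = $9,211.05
Federal tax withheld: $9,211.05 × 0.248 = $2,284.34
State withholding: $9,211.05 × 0.064 = $589.51
SDI: only $91,392.03 − $85,310.78 = $6,081.25 of this check is subject → $6,081.25 × 0.0039 = $23.72
Medicare tax: $9,365.14 × 0.025 = $234.13
Vision plan: $198.81
Life insurance premium: $289.26
Total deductions = $154.09 + $2,284.34 + $589.51 + $23.72 + $234.13 + $198.81 + $289.26 = $3,773.86
Net pay = $9,365.14 − $3,773.86 = $5,591.28

$5,591.28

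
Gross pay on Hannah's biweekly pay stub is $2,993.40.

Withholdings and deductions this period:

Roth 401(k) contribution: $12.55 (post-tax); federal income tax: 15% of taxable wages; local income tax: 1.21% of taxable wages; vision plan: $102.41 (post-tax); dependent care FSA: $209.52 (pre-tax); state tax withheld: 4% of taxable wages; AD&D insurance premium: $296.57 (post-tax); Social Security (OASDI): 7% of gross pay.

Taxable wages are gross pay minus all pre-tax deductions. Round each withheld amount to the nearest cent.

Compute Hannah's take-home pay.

$1,600.19

Dependent care FSA: $209.52
Taxable wages = $2,993.40 − $209.52 = $2,783.88
Federal income tax: $2,783.88 × 0.15 = $417.58
Local income tax: $2,783.88 × 0.0121 = $33.68
State tax withheld: $2,783.88 × 0.04 = $111.36
Social Security (OASDI): $2,993.40 × 0.07 = $209.54
Roth 401(k) contribution: $12.55
Vision plan: $102.41
AD&D insurance premium: $296.57
Total deductions = $209.52 + $417.58 + $33.68 + $111.36 + $209.54 + $12.55 + $102.41 + $296.57 = $1,393.21
Net pay = $2,993.40 − $1,393.21 = $1,600.19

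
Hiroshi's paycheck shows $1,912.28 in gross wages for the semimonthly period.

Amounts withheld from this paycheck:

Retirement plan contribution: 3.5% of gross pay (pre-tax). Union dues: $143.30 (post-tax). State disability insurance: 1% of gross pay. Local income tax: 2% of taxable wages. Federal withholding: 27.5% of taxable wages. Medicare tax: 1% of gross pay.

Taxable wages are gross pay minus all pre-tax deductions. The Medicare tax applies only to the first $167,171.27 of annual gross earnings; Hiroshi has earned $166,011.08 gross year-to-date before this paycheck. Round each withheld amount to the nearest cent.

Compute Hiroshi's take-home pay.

$1,126.95

Retirement plan contribution: $1,912.28 × 0.035 = $66.93
Taxable wages = $1,912.28 − $66.93 = $1,845.35
Local income tax: $1,845.35 × 0.02 = $36.91
Federal withholding: $1,845.35 × 0.275 = $507.47
Medicare tax: only $167,171.27 − $166,011.08 = $1,160.19 of this check is subject → $1,160.19 × 0.01 = $11.60
State disability insurance: $1,912.28 × 0.01 = $19.12
Union dues: $143.30
Total deductions = $66.93 + $36.91 + $507.47 + $11.60 + $19.12 + $143.30 = $785.33
Net pay = $1,912.28 − $785.33 = $1,126.95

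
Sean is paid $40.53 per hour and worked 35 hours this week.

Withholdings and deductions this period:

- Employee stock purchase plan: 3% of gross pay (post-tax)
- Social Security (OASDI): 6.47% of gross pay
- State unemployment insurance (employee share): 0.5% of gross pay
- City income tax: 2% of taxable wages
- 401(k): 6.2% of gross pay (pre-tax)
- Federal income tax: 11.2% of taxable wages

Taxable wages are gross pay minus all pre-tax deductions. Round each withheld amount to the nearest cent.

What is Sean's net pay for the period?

$1,013.53

Gross pay: 35 × $40.53 = $1,418.55
401(k): $1,418.55 × 0.062 = $87.95
Taxable wages = $1,418.55 − $87.95 = $1,330.60
City income tax: $1,330.60 × 0.02 = $26.61
Federal income tax: $1,330.60 × 0.112 = $149.03
State unemployment insurance (employee share): $1,418.55 × 0.005 = $7.09
Social Security (OASDI): $1,418.55 × 0.0647 = $91.78
Employee stock purchase plan: $1,418.55 × 0.03 = $42.56
Total deductions = $87.95 + $26.61 + $149.03 + $7.09 + $91.78 + $42.56 = $405.02
Net pay = $1,418.55 − $405.02 = $1,013.53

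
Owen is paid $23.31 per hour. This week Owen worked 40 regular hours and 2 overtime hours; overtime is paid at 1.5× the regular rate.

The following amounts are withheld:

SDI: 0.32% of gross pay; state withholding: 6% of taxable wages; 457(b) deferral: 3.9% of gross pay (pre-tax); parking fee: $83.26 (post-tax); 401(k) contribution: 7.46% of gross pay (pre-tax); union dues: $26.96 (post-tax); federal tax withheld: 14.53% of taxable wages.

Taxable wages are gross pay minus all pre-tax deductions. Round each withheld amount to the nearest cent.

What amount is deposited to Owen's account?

$592.64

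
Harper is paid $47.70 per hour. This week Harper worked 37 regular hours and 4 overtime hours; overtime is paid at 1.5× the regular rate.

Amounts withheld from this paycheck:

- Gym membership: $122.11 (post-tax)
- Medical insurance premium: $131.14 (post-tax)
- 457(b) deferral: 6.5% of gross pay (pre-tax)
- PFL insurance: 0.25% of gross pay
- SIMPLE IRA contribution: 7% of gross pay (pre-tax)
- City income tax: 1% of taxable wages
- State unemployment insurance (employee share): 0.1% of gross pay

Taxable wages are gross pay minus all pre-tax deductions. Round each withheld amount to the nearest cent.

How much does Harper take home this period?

$1,496.03

Regular pay: 37 × $47.70 = $1,764.90
Overtime pay: 4 × $47.70 × 1.5 = $286.20
Gross pay = $1,764.90 + $286.20 = $2,051.10
457(b) deferral: $2,051.10 × 0.065 = $133.32
SIMPLE IRA contribution: $2,051.10 × 0.07 = $143.58
Pre-tax total = $133.32 + $143.58 = $276.90
Taxable wages = $2,051.10 − $276.90 = $1,774.20
City income tax: $1,774.20 × 0.01 = $17.74
PFL insurance: $2,051.10 × 0.0025 = $5.13
State unemployment insurance (employee share): $2,051.10 × 0.001 = $2.05
Medical insurance premium: $131.14
Gym membership: $122.11
Total deductions = $133.32 + $143.58 + $17.74 + $5.13 + $2.05 + $131.14 + $122.11 = $555.07
Net pay = $2,051.10 − $555.07 = $1,496.03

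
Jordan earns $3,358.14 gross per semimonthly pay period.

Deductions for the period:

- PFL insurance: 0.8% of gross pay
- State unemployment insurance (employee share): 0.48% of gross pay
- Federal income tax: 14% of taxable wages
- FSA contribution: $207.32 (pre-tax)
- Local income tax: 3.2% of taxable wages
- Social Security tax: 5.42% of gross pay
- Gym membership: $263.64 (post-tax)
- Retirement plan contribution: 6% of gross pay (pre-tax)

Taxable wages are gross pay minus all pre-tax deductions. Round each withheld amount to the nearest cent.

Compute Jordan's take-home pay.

$1,953.40

FSA contribution: $207.32
Retirement plan contribution: $3,358.14 × 0.06 = $201.49
Pre-tax total = $207.32 + $201.49 = $408.81
Taxable wages = $3,358.14 − $408.81 = $2,949.33
Federal income tax: $2,949.33 × 0.14 = $412.91
Local income tax: $2,949.33 × 0.032 = $94.38
PFL insurance: $3,358.14 × 0.008 = $26.87
State unemployment insurance (employee share): $3,358.14 × 0.0048 = $16.12
Social Security tax: $3,358.14 × 0.0542 = $182.01
Gym membership: $263.64
Total deductions = $207.32 + $201.49 + $412.91 + $94.38 + $26.87 + $16.12 + $182.01 + $263.64 = $1,404.74
Net pay = $3,358.14 − $1,404.74 = $1,953.40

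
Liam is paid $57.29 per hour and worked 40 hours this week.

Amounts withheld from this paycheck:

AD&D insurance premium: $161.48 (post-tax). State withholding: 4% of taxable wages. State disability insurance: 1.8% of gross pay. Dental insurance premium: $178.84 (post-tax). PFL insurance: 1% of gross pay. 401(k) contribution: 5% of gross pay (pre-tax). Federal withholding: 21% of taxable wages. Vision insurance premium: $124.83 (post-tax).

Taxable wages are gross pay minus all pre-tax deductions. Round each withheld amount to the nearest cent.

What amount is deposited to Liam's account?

Gross pay: 40 × $57.29 = $2,291.60
401(k) contribution: $2,291.60 × 0.05 = $114.58
Taxable wages = $2,291.60 − $114.58 = $2,177.02
Federal withholding: $2,177.02 × 0.21 = $457.17
State withholding: $2,177.02 × 0.04 = $87.08
PFL insurance: $2,291.60 × 0.01 = $22.92
State disability insurance: $2,291.60 × 0.018 = $41.25
Vision insurance premium: $124.83
AD&D insurance premium: $161.48
Dental insurance premium: $178.84
Total deductions = $114.58 + $457.17 + $87.08 + $22.92 + $41.25 + $124.83 + $161.48 + $178.84 = $1,188.15
Net pay = $2,291.60 − $1,188.15 = $1,103.45

$1,103.45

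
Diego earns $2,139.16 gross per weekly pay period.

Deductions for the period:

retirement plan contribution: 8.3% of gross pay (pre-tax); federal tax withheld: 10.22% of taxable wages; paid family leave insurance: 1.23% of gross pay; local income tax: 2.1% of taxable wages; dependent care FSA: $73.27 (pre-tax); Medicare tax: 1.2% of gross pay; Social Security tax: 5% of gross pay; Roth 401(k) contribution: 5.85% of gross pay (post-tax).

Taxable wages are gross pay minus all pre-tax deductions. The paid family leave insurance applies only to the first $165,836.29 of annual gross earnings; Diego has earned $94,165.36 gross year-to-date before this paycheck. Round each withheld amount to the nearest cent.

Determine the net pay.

$1,371.61

Retirement plan contribution: $2,139.16 × 0.083 = $177.55
Dependent care FSA: $73.27
Pre-tax total = $177.55 + $73.27 = $250.82
Taxable wages = $2,139.16 − $250.82 = $1,888.34
Federal tax withheld: $1,888.34 × 0.1022 = $192.99
Local income tax: $1,888.34 × 0.021 = $39.66
Paid family leave insurance: cap not yet reached, full $2,139.16 is subject → $2,139.16 × 0.0123 = $26.31
Social Security tax: $2,139.16 × 0.05 = $106.96
Medicare tax: $2,139.16 × 0.012 = $25.67
Roth 401(k) contribution: $2,139.16 × 0.0585 = $125.14
Total deductions = $177.55 + $73.27 + $192.99 + $39.66 + $26.31 + $106.96 + $25.67 + $125.14 = $767.55
Net pay = $2,139.16 − $767.55 = $1,371.61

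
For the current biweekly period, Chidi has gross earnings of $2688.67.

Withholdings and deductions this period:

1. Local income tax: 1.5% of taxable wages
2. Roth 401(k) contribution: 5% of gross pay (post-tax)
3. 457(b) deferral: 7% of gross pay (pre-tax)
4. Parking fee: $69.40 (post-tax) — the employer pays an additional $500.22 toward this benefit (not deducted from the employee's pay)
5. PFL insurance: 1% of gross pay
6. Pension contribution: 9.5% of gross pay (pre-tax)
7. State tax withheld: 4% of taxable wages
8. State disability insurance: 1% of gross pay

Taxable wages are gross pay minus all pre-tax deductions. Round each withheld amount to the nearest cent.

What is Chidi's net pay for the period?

$1863.95

Pension contribution: $2688.67 × 0.095 = $255.42
457(b) deferral: $2688.67 × 0.07 = $188.21
Pre-tax total = $255.42 + $188.21 = $443.63
Taxable wages = $2688.67 − $443.63 = $2245.04
Local income tax: $2245.04 × 0.015 = $33.68
State tax withheld: $2245.04 × 0.04 = $89.80
PFL insurance: $2688.67 × 0.01 = $26.89
State disability insurance: $2688.67 × 0.01 = $26.89
Roth 401(k) contribution: $2688.67 × 0.05 = $134.43
Parking fee: $69.40
(Employer's $500.22 toward parking fee is not withheld from the employee.)
Total deductions = $255.42 + $188.21 + $33.68 + $89.80 + $26.89 + $26.89 + $134.43 + $69.40 = $824.72
Net pay = $2688.67 − $824.72 = $1863.95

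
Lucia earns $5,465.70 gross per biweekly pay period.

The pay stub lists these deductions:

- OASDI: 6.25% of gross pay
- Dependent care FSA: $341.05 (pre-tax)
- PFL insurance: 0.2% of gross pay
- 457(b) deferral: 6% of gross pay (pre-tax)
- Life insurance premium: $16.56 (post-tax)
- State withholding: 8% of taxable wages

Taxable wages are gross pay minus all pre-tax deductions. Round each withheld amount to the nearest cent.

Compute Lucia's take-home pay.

$4,043.87

457(b) deferral: $5,465.70 × 0.06 = $327.94
Dependent care FSA: $341.05
Pre-tax total = $327.94 + $341.05 = $668.99
Taxable wages = $5,465.70 − $668.99 = $4,796.71
State withholding: $4,796.71 × 0.08 = $383.74
PFL insurance: $5,465.70 × 0.002 = $10.93
OASDI: $5,465.70 × 0.0625 = $341.61
Life insurance premium: $16.56
Total deductions = $327.94 + $341.05 + $383.74 + $10.93 + $341.61 + $16.56 = $1,421.83
Net pay = $5,465.70 − $1,421.83 = $4,043.87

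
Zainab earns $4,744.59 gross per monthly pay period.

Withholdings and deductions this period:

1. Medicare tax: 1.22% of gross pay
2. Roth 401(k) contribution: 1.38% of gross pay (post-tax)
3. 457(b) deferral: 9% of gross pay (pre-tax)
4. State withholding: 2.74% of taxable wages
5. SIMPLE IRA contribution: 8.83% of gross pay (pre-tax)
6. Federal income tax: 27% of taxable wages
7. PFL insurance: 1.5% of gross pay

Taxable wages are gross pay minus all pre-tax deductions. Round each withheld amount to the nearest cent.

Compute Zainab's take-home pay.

$2,544.65

457(b) deferral: $4,744.59 × 0.09 = $427.01
SIMPLE IRA contribution: $4,744.59 × 0.0883 = $418.95
Pre-tax total = $427.01 + $418.95 = $845.96
Taxable wages = $4,744.59 − $845.96 = $3,898.63
Federal income tax: $3,898.63 × 0.27 = $1,052.63
State withholding: $3,898.63 × 0.0274 = $106.82
PFL insurance: $4,744.59 × 0.015 = $71.17
Medicare tax: $4,744.59 × 0.0122 = $57.88
Roth 401(k) contribution: $4,744.59 × 0.0138 = $65.48
Total deductions = $427.01 + $418.95 + $1,052.63 + $106.82 + $71.17 + $57.88 + $65.48 = $2,199.94
Net pay = $4,744.59 − $2,199.94 = $2,544.65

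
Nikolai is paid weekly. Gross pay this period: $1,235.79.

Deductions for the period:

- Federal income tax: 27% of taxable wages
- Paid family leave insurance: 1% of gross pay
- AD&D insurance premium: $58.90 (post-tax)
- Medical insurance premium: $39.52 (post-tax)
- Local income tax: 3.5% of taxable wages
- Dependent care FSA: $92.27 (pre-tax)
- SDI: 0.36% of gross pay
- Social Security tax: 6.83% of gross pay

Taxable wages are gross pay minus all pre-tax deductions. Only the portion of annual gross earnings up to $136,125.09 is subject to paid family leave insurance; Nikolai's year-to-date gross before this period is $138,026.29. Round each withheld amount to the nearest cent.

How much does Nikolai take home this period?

Dependent care FSA: $92.27
Taxable wages = $1,235.79 − $92.27 = $1,143.52
Federal income tax: $1,143.52 × 0.27 = $308.75
Local income tax: $1,143.52 × 0.035 = $40.02
Paid family leave insurance: annual cap $136,125.09 already reached (YTD $138,026.29), so $0.00
SDI: $1,235.79 × 0.0036 = $4.45
Social Security tax: $1,235.79 × 0.0683 = $84.40
Medical insurance premium: $39.52
AD&D insurance premium: $58.90
Total deductions = $92.27 + $308.75 + $40.02 + $0.00 + $4.45 + $84.40 + $39.52 + $58.90 = $628.31
Net pay = $1,235.79 − $628.31 = $607.48

$607.48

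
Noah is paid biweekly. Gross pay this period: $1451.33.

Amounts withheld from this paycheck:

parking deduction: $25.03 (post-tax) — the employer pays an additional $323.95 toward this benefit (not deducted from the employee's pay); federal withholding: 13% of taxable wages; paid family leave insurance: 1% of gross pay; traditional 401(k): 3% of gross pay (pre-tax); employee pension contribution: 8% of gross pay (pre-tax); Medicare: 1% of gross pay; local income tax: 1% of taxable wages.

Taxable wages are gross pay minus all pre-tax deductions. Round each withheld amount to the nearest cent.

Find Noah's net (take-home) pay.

$1056.79

Employee pension contribution: $1451.33 × 0.08 = $116.11
Traditional 401(k): $1451.33 × 0.03 = $43.54
Pre-tax total = $116.11 + $43.54 = $159.65
Taxable wages = $1451.33 − $159.65 = $1291.68
Local income tax: $1291.68 × 0.01 = $12.92
Federal withholding: $1291.68 × 0.13 = $167.92
Medicare: $1451.33 × 0.01 = $14.51
Paid family leave insurance: $1451.33 × 0.01 = $14.51
Parking deduction: $25.03
(Employer's $323.95 toward parking deduction is not withheld from the employee.)
Total deductions = $116.11 + $43.54 + $12.92 + $167.92 + $14.51 + $14.51 + $25.03 = $394.54
Net pay = $1451.33 − $394.54 = $1056.79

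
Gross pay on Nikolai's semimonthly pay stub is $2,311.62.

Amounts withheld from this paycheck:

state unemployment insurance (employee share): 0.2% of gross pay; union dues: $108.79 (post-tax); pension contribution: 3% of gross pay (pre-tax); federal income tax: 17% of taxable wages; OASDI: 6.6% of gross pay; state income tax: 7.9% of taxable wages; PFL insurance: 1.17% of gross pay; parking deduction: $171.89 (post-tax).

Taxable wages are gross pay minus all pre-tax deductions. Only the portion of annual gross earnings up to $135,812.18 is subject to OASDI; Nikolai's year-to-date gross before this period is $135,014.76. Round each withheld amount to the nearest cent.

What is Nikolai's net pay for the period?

$1,318.96

Pension contribution: $2,311.62 × 0.03 = $69.35
Taxable wages = $2,311.62 − $69.35 = $2,242.27
Federal income tax: $2,242.27 × 0.17 = $381.19
State income tax: $2,242.27 × 0.079 = $177.14
PFL insurance: $2,311.62 × 0.0117 = $27.05
OASDI: only $135,812.18 − $135,014.76 = $797.42 of this check is subject → $797.42 × 0.066 = $52.63
State unemployment insurance (employee share): $2,311.62 × 0.002 = $4.62
Union dues: $108.79
Parking deduction: $171.89
Total deductions = $69.35 + $381.19 + $177.14 + $27.05 + $52.63 + $4.62 + $108.79 + $171.89 = $992.66
Net pay = $2,311.62 − $992.66 = $1,318.96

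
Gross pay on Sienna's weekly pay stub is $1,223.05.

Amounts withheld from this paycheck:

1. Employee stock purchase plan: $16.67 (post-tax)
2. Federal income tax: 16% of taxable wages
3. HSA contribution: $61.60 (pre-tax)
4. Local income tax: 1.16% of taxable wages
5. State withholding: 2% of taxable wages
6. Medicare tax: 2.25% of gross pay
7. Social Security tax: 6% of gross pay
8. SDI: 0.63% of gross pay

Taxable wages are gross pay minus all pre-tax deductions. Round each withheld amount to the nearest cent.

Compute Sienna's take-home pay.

HSA contribution: $61.60
Taxable wages = $1,223.05 − $61.60 = $1,161.45
Local income tax: $1,161.45 × 0.0116 = $13.47
Federal income tax: $1,161.45 × 0.16 = $185.83
State withholding: $1,161.45 × 0.02 = $23.23
Medicare tax: $1,223.05 × 0.0225 = $27.52
SDI: $1,223.05 × 0.0063 = $7.71
Social Security tax: $1,223.05 × 0.06 = $73.38
Employee stock purchase plan: $16.67
Total deductions = $61.60 + $13.47 + $185.83 + $23.23 + $27.52 + $7.71 + $73.38 + $16.67 = $409.41
Net pay = $1,223.05 − $409.41 = $813.64

$813.64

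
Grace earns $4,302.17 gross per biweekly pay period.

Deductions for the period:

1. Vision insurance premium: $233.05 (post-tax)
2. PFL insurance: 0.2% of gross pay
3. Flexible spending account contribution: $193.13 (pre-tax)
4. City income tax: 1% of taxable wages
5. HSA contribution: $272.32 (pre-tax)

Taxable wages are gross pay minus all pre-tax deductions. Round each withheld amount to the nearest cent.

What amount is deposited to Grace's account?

$3,556.70

Flexible spending account contribution: $193.13
HSA contribution: $272.32
Pre-tax total = $193.13 + $272.32 = $465.45
Taxable wages = $4,302.17 − $465.45 = $3,836.72
City income tax: $3,836.72 × 0.01 = $38.37
PFL insurance: $4,302.17 × 0.002 = $8.60
Vision insurance premium: $233.05
Total deductions = $193.13 + $272.32 + $38.37 + $8.60 + $233.05 = $745.47
Net pay = $4,302.17 − $745.47 = $3,556.70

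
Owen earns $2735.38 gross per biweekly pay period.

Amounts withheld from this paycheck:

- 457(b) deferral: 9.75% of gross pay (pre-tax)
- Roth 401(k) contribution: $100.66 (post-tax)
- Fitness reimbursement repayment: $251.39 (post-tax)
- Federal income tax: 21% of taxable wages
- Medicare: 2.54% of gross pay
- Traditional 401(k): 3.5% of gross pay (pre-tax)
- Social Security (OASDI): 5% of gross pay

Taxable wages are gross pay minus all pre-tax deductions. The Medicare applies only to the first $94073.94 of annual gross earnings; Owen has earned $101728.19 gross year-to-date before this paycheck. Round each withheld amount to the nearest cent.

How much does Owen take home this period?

$1385.80

457(b) deferral: $2735.38 × 0.0975 = $266.70
Traditional 401(k): $2735.38 × 0.035 = $95.74
Pre-tax total = $266.70 + $95.74 = $362.44
Taxable wages = $2735.38 − $362.44 = $2372.94
Federal income tax: $2372.94 × 0.21 = $498.32
Social Security (OASDI): $2735.38 × 0.05 = $136.77
Medicare: annual cap $94073.94 already reached (YTD $101728.19), so $0.00
Fitness reimbursement repayment: $251.39
Roth 401(k) contribution: $100.66
Total deductions = $266.70 + $95.74 + $498.32 + $136.77 + $0.00 + $251.39 + $100.66 = $1349.58
Net pay = $2735.38 − $1349.58 = $1385.80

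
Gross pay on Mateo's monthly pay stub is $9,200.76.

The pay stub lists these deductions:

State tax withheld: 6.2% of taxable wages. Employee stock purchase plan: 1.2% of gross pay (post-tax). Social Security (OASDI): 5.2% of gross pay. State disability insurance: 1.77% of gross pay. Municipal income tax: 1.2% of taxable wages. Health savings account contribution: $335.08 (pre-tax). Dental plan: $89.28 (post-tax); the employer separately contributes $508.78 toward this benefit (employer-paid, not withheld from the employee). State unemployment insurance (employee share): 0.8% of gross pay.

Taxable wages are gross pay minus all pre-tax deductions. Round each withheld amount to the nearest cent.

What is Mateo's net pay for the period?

$7,295.03

Health savings account contribution: $335.08
Taxable wages = $9,200.76 − $335.08 = $8,865.68
Municipal income tax: $8,865.68 × 0.012 = $106.39
State tax withheld: $8,865.68 × 0.062 = $549.67
State disability insurance: $9,200.76 × 0.0177 = $162.85
State unemployment insurance (employee share): $9,200.76 × 0.008 = $73.61
Social Security (OASDI): $9,200.76 × 0.052 = $478.44
Dental plan: $89.28
Employee stock purchase plan: $9,200.76 × 0.012 = $110.41
(Employer's $508.78 toward dental plan is not withheld from the employee.)
Total deductions = $335.08 + $106.39 + $549.67 + $162.85 + $73.61 + $478.44 + $89.28 + $110.41 = $1,905.73
Net pay = $9,200.76 − $1,905.73 = $7,295.03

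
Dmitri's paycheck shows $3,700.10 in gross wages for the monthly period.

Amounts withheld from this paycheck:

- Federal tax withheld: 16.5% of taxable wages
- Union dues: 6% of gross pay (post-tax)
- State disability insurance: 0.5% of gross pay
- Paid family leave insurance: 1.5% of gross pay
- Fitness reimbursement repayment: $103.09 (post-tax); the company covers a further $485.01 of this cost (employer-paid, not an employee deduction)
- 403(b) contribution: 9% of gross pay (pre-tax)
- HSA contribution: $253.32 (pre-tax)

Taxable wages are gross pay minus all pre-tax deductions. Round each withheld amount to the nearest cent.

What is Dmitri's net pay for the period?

$2,200.90

HSA contribution: $253.32
403(b) contribution: $3,700.10 × 0.09 = $333.01
Pre-tax total = $253.32 + $333.01 = $586.33
Taxable wages = $3,700.10 − $586.33 = $3,113.77
Federal tax withheld: $3,113.77 × 0.165 = $513.77
Paid family leave insurance: $3,700.10 × 0.015 = $55.50
State disability insurance: $3,700.10 × 0.005 = $18.50
Union dues: $3,700.10 × 0.06 = $222.01
Fitness reimbursement repayment: $103.09
(Employer's $485.01 toward fitness reimbursement repayment is not withheld from the employee.)
Total deductions = $253.32 + $333.01 + $513.77 + $55.50 + $18.50 + $222.01 + $103.09 = $1,499.20
Net pay = $3,700.10 − $1,499.20 = $2,200.90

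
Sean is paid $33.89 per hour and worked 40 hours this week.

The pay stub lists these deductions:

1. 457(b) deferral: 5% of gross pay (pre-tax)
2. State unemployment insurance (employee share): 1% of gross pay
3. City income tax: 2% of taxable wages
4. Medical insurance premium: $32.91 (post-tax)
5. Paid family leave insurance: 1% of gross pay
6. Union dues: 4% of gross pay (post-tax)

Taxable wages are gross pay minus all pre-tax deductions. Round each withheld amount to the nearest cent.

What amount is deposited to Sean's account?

$1,147.81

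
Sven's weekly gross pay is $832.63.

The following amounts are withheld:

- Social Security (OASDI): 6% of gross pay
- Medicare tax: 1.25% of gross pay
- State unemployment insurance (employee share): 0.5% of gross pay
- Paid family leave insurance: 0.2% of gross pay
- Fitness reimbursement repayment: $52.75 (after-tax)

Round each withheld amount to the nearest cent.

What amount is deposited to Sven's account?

Social Security (OASDI): $832.63 × 0.06 = $49.96
State unemployment insurance (employee share): $832.63 × 0.005 = $4.16
Paid family leave insurance: $832.63 × 0.002 = $1.67
Medicare tax: $832.63 × 0.0125 = $10.41
Fitness reimbursement repayment: $52.75
Total deductions = $49.96 + $4.16 + $1.67 + $10.41 + $52.75 = $118.95
Net pay = $832.63 − $118.95 = $713.68

$713.68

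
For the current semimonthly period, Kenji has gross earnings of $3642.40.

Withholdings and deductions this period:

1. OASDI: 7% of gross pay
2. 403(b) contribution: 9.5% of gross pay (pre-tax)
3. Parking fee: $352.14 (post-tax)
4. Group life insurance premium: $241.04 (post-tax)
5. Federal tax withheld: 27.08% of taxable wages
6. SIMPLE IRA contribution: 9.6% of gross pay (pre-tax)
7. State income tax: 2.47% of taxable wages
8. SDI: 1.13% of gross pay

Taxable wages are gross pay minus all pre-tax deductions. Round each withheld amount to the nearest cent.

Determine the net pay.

$1186.64

SIMPLE IRA contribution: $3642.40 × 0.096 = $349.67
403(b) contribution: $3642.40 × 0.095 = $346.03
Pre-tax total = $349.67 + $346.03 = $695.70
Taxable wages = $3642.40 − $695.70 = $2946.70
State income tax: $2946.70 × 0.0247 = $72.78
Federal tax withheld: $2946.70 × 0.2708 = $797.97
SDI: $3642.40 × 0.0113 = $41.16
OASDI: $3642.40 × 0.07 = $254.97
Parking fee: $352.14
Group life insurance premium: $241.04
Total deductions = $349.67 + $346.03 + $72.78 + $797.97 + $41.16 + $254.97 + $352.14 + $241.04 = $2455.76
Net pay = $3642.40 − $2455.76 = $1186.64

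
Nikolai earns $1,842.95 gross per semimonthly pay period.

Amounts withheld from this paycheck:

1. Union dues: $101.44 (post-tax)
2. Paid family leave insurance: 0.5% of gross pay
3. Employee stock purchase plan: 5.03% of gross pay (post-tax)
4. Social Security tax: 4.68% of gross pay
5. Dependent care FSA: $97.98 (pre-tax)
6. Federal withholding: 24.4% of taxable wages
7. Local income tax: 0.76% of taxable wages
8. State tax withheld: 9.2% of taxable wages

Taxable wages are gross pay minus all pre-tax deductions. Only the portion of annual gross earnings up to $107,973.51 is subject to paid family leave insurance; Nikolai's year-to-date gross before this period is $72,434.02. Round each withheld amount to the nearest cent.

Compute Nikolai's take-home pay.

Dependent care FSA: $97.98
Taxable wages = $1,842.95 − $97.98 = $1,744.97
Federal withholding: $1,744.97 × 0.244 = $425.77
Local income tax: $1,744.97 × 0.0076 = $13.26
State tax withheld: $1,744.97 × 0.092 = $160.54
Social Security tax: $1,842.95 × 0.0468 = $86.25
Paid family leave insurance: cap not yet reached, full $1,842.95 is subject → $1,842.95 × 0.005 = $9.21
Union dues: $101.44
Employee stock purchase plan: $1,842.95 × 0.0503 = $92.70
Total deductions = $97.98 + $425.77 + $13.26 + $160.54 + $86.25 + $9.21 + $101.44 + $92.70 = $987.15
Net pay = $1,842.95 − $987.15 = $855.80

$855.80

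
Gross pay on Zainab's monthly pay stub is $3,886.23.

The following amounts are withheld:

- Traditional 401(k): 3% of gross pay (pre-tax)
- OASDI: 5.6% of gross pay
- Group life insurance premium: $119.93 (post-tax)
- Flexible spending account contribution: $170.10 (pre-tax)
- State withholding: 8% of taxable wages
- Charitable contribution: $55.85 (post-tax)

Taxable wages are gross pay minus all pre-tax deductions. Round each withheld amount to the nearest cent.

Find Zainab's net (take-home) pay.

$2,918.17

Flexible spending account contribution: $170.10
Traditional 401(k): $3,886.23 × 0.03 = $116.59
Pre-tax total = $170.10 + $116.59 = $286.69
Taxable wages = $3,886.23 − $286.69 = $3,599.54
State withholding: $3,599.54 × 0.08 = $287.96
OASDI: $3,886.23 × 0.056 = $217.63
Group life insurance premium: $119.93
Charitable contribution: $55.85
Total deductions = $170.10 + $116.59 + $287.96 + $217.63 + $119.93 + $55.85 = $968.06
Net pay = $3,886.23 − $968.06 = $2,918.17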